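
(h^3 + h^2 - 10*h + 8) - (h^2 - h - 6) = h^3 - 9*h + 14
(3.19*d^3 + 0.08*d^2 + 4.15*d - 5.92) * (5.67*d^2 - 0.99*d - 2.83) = 18.0873*d^5 - 2.7045*d^4 + 14.4236*d^3 - 37.9013*d^2 - 5.8837*d + 16.7536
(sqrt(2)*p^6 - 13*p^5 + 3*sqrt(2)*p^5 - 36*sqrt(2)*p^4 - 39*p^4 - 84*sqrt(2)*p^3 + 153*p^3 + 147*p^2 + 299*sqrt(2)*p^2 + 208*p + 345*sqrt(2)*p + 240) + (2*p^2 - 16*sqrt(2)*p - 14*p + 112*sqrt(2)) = sqrt(2)*p^6 - 13*p^5 + 3*sqrt(2)*p^5 - 36*sqrt(2)*p^4 - 39*p^4 - 84*sqrt(2)*p^3 + 153*p^3 + 149*p^2 + 299*sqrt(2)*p^2 + 194*p + 329*sqrt(2)*p + 112*sqrt(2) + 240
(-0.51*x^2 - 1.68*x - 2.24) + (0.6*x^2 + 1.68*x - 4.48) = 0.09*x^2 - 6.72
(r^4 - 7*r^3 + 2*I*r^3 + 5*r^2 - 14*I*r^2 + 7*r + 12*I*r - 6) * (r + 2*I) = r^5 - 7*r^4 + 4*I*r^4 + r^3 - 28*I*r^3 + 35*r^2 + 22*I*r^2 - 30*r + 14*I*r - 12*I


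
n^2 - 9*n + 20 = (n - 5)*(n - 4)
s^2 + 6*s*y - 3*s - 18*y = (s - 3)*(s + 6*y)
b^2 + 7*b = b*(b + 7)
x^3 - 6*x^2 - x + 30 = (x - 5)*(x - 3)*(x + 2)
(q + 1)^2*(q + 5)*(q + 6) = q^4 + 13*q^3 + 53*q^2 + 71*q + 30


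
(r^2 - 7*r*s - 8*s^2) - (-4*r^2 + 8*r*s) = 5*r^2 - 15*r*s - 8*s^2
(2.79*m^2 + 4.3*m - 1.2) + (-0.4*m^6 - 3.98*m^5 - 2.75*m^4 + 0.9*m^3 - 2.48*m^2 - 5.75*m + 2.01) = -0.4*m^6 - 3.98*m^5 - 2.75*m^4 + 0.9*m^3 + 0.31*m^2 - 1.45*m + 0.81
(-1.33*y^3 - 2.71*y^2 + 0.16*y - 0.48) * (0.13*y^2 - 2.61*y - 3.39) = -0.1729*y^5 + 3.119*y^4 + 11.6026*y^3 + 8.7069*y^2 + 0.7104*y + 1.6272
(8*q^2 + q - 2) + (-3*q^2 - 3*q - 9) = 5*q^2 - 2*q - 11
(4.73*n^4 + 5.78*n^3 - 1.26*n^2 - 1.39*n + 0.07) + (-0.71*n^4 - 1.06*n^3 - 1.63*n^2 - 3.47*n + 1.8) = 4.02*n^4 + 4.72*n^3 - 2.89*n^2 - 4.86*n + 1.87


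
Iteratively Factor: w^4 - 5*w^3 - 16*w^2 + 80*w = (w - 5)*(w^3 - 16*w) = (w - 5)*(w + 4)*(w^2 - 4*w) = (w - 5)*(w - 4)*(w + 4)*(w)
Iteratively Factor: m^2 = (m)*(m)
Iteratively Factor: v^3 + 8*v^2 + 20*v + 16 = (v + 2)*(v^2 + 6*v + 8) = (v + 2)*(v + 4)*(v + 2)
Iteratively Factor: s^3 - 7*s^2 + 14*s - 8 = (s - 2)*(s^2 - 5*s + 4) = (s - 4)*(s - 2)*(s - 1)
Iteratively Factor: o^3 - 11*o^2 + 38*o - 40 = (o - 2)*(o^2 - 9*o + 20) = (o - 5)*(o - 2)*(o - 4)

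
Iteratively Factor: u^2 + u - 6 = (u + 3)*(u - 2)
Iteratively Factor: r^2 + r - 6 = (r - 2)*(r + 3)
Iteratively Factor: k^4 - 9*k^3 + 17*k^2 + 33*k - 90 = (k - 3)*(k^3 - 6*k^2 - k + 30) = (k - 3)^2*(k^2 - 3*k - 10) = (k - 5)*(k - 3)^2*(k + 2)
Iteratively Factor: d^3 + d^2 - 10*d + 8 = (d - 2)*(d^2 + 3*d - 4) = (d - 2)*(d + 4)*(d - 1)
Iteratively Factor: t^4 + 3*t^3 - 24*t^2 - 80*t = (t)*(t^3 + 3*t^2 - 24*t - 80) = t*(t + 4)*(t^2 - t - 20) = t*(t + 4)^2*(t - 5)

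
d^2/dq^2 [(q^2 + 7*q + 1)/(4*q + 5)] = -198/(64*q^3 + 240*q^2 + 300*q + 125)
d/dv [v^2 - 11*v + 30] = 2*v - 11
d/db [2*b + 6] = 2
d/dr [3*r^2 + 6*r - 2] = 6*r + 6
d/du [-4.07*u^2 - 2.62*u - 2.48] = -8.14*u - 2.62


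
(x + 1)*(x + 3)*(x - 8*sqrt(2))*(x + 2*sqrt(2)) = x^4 - 6*sqrt(2)*x^3 + 4*x^3 - 24*sqrt(2)*x^2 - 29*x^2 - 128*x - 18*sqrt(2)*x - 96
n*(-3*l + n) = -3*l*n + n^2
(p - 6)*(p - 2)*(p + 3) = p^3 - 5*p^2 - 12*p + 36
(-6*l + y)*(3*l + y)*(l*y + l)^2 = -18*l^4*y^2 - 36*l^4*y - 18*l^4 - 3*l^3*y^3 - 6*l^3*y^2 - 3*l^3*y + l^2*y^4 + 2*l^2*y^3 + l^2*y^2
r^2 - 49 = (r - 7)*(r + 7)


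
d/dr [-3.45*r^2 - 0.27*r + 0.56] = -6.9*r - 0.27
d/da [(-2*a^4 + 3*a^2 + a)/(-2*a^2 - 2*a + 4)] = (2*a^5 + 3*a^4 - 8*a^3 - a^2 + 6*a + 1)/(a^4 + 2*a^3 - 3*a^2 - 4*a + 4)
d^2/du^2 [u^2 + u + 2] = 2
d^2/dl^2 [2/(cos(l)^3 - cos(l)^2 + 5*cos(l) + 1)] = 2*((23*cos(l) - 8*cos(2*l) + 9*cos(3*l))*(cos(l)^3 - cos(l)^2 + 5*cos(l) + 1)/4 + 2*(3*cos(l)^2 - 2*cos(l) + 5)^2*sin(l)^2)/(cos(l)^3 - cos(l)^2 + 5*cos(l) + 1)^3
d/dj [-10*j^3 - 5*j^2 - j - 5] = -30*j^2 - 10*j - 1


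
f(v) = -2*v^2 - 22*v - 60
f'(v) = -4*v - 22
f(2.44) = -125.59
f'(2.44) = -31.76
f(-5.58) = 0.49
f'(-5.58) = 0.32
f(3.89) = -175.84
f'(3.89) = -37.56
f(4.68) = -206.76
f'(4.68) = -40.72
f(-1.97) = -24.42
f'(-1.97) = -14.12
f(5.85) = -257.14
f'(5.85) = -45.40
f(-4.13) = -3.25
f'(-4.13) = -5.48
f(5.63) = -247.25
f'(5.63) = -44.52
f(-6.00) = 0.00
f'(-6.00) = 2.00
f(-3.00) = -12.00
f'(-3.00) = -10.00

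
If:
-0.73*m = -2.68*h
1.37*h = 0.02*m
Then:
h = 0.00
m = 0.00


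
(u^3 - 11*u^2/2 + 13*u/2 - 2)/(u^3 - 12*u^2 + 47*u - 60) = (2*u^2 - 3*u + 1)/(2*(u^2 - 8*u + 15))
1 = 1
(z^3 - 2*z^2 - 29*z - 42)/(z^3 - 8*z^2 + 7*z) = (z^2 + 5*z + 6)/(z*(z - 1))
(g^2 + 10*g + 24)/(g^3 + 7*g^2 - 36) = (g + 4)/(g^2 + g - 6)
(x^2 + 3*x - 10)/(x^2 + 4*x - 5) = (x - 2)/(x - 1)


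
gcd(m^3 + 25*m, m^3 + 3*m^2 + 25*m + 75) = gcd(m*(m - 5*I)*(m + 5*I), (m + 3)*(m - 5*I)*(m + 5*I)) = m^2 + 25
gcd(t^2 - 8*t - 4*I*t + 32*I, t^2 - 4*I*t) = t - 4*I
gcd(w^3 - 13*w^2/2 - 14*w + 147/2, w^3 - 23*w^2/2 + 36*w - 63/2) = w^2 - 10*w + 21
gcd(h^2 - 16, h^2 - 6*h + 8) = h - 4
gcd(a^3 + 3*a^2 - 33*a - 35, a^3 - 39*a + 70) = a^2 + 2*a - 35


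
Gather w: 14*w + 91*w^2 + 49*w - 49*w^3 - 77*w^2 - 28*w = -49*w^3 + 14*w^2 + 35*w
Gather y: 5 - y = 5 - y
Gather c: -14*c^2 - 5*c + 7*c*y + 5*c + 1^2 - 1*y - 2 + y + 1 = -14*c^2 + 7*c*y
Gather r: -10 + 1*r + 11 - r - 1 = 0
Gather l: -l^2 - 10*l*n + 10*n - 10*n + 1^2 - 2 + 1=-l^2 - 10*l*n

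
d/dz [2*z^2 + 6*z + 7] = 4*z + 6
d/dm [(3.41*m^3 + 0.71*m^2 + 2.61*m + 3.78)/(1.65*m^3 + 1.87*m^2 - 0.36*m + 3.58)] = (3.5527136788005e-15*m^5 + 5.2052*m^4 - 11.0682*m^3 + 12.7761*m^2 - 9.0536*m + 10.7046)/(2.7225*m^6 + 6.171*m^5 + 2.3089*m^4 + 10.4676*m^3 + 13.5188*m^2 - 2.5776*m + 12.8164)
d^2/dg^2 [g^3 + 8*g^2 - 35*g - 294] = 6*g + 16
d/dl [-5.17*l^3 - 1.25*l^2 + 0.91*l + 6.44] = -15.51*l^2 - 2.5*l + 0.91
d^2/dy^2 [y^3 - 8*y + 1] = 6*y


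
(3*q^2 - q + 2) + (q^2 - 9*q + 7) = 4*q^2 - 10*q + 9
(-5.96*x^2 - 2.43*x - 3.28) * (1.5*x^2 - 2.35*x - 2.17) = -8.94*x^4 + 10.361*x^3 + 13.7237*x^2 + 12.9811*x + 7.1176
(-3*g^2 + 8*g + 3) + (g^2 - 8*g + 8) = 11 - 2*g^2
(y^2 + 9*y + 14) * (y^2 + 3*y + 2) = y^4 + 12*y^3 + 43*y^2 + 60*y + 28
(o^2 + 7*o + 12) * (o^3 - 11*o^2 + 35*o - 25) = o^5 - 4*o^4 - 30*o^3 + 88*o^2 + 245*o - 300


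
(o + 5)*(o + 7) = o^2 + 12*o + 35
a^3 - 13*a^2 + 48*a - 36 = (a - 6)^2*(a - 1)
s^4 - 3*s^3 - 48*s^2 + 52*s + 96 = (s - 8)*(s - 2)*(s + 1)*(s + 6)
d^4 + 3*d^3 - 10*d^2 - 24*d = d*(d - 3)*(d + 2)*(d + 4)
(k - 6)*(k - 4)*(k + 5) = k^3 - 5*k^2 - 26*k + 120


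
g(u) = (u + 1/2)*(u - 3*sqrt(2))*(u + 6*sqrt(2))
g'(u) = (u + 1/2)*(u - 3*sqrt(2)) + (u + 1/2)*(u + 6*sqrt(2)) + (u - 3*sqrt(2))*(u + 6*sqrt(2)) = 3*u^2 + u + 6*sqrt(2)*u - 36 + 3*sqrt(2)/2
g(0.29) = -27.40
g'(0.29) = -30.88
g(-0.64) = 5.36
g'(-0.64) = -38.72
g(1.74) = -57.32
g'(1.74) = -8.29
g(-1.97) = 59.50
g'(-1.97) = -40.92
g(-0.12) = -13.87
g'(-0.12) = -34.97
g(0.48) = -33.06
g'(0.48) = -28.63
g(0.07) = -20.35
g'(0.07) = -33.20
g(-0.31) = -7.07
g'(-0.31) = -36.53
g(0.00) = -18.00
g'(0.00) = -33.88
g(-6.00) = 140.01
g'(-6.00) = 17.21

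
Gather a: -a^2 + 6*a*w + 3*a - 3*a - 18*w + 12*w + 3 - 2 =-a^2 + 6*a*w - 6*w + 1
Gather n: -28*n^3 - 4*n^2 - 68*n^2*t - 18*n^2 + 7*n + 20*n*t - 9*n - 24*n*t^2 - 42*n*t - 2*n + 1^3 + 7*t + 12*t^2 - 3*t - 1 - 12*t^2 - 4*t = -28*n^3 + n^2*(-68*t - 22) + n*(-24*t^2 - 22*t - 4)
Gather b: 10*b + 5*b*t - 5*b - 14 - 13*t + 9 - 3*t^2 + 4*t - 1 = b*(5*t + 5) - 3*t^2 - 9*t - 6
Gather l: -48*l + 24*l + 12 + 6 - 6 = 12 - 24*l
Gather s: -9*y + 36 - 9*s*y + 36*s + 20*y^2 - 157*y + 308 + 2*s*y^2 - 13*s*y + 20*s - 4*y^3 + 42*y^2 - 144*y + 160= s*(2*y^2 - 22*y + 56) - 4*y^3 + 62*y^2 - 310*y + 504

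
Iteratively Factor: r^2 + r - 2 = (r + 2)*(r - 1)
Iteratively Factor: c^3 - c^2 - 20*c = (c - 5)*(c^2 + 4*c) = c*(c - 5)*(c + 4)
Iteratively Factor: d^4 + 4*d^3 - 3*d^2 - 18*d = (d)*(d^3 + 4*d^2 - 3*d - 18) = d*(d + 3)*(d^2 + d - 6) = d*(d + 3)^2*(d - 2)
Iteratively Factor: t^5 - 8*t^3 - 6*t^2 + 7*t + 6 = (t - 1)*(t^4 + t^3 - 7*t^2 - 13*t - 6) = (t - 1)*(t + 1)*(t^3 - 7*t - 6) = (t - 3)*(t - 1)*(t + 1)*(t^2 + 3*t + 2) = (t - 3)*(t - 1)*(t + 1)^2*(t + 2)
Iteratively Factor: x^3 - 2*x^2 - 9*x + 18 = (x + 3)*(x^2 - 5*x + 6) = (x - 2)*(x + 3)*(x - 3)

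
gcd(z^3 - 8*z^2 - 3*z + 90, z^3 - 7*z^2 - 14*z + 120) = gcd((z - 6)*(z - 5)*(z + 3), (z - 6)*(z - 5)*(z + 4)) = z^2 - 11*z + 30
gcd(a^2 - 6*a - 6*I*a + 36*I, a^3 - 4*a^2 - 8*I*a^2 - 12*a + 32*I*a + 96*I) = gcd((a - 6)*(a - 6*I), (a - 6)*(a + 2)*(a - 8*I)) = a - 6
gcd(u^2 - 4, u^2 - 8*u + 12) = u - 2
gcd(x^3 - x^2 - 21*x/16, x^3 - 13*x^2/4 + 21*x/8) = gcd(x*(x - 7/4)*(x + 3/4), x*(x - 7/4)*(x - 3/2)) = x^2 - 7*x/4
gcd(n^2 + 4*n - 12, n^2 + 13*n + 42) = n + 6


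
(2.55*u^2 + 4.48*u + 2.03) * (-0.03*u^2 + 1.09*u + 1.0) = -0.0765*u^4 + 2.6451*u^3 + 7.3723*u^2 + 6.6927*u + 2.03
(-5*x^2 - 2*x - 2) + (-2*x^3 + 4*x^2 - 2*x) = -2*x^3 - x^2 - 4*x - 2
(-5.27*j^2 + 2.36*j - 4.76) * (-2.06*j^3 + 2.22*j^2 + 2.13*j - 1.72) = 10.8562*j^5 - 16.561*j^4 + 3.8197*j^3 + 3.524*j^2 - 14.198*j + 8.1872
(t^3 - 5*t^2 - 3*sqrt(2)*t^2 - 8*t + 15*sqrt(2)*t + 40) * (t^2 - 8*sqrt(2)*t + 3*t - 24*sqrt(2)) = t^5 - 11*sqrt(2)*t^4 - 2*t^4 + 25*t^3 + 22*sqrt(2)*t^3 - 80*t^2 + 229*sqrt(2)*t^2 - 600*t - 128*sqrt(2)*t - 960*sqrt(2)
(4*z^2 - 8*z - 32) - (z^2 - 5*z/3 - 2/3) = 3*z^2 - 19*z/3 - 94/3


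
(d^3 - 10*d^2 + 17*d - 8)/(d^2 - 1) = (d^2 - 9*d + 8)/(d + 1)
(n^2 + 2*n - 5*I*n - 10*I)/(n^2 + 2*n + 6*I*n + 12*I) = (n - 5*I)/(n + 6*I)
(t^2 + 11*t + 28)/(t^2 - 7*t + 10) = (t^2 + 11*t + 28)/(t^2 - 7*t + 10)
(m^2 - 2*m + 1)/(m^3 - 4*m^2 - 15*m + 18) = (m - 1)/(m^2 - 3*m - 18)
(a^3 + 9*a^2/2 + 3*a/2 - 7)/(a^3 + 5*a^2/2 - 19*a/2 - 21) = (a - 1)/(a - 3)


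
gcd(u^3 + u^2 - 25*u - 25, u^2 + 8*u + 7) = u + 1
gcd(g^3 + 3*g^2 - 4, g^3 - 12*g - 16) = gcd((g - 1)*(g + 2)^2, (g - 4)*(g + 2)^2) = g^2 + 4*g + 4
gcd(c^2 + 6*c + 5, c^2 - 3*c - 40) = c + 5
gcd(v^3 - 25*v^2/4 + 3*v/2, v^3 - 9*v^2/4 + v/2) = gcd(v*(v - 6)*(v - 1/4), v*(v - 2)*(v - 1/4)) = v^2 - v/4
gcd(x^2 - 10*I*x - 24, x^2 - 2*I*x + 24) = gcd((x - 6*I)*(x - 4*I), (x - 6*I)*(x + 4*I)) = x - 6*I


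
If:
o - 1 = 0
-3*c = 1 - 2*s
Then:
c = 2*s/3 - 1/3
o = 1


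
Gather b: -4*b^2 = -4*b^2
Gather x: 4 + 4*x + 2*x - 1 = 6*x + 3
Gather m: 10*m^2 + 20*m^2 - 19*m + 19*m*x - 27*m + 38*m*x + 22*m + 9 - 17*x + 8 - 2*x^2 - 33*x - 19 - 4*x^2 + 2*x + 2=30*m^2 + m*(57*x - 24) - 6*x^2 - 48*x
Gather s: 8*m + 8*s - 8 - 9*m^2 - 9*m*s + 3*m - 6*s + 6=-9*m^2 + 11*m + s*(2 - 9*m) - 2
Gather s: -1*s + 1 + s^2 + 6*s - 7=s^2 + 5*s - 6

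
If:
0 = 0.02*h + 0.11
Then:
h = -5.50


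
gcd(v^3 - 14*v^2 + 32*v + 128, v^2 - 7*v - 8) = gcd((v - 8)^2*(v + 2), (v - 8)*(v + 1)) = v - 8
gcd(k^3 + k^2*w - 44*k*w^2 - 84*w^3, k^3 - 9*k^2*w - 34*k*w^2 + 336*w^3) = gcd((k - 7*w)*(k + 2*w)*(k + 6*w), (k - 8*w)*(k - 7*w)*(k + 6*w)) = -k^2 + k*w + 42*w^2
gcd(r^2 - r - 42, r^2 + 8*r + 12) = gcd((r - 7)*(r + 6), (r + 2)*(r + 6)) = r + 6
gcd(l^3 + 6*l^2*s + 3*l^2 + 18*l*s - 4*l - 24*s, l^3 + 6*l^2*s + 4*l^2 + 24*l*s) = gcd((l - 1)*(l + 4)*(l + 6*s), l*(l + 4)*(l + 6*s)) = l^2 + 6*l*s + 4*l + 24*s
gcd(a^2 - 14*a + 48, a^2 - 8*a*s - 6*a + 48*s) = a - 6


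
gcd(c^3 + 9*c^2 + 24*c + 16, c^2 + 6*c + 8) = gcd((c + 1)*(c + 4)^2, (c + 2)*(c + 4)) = c + 4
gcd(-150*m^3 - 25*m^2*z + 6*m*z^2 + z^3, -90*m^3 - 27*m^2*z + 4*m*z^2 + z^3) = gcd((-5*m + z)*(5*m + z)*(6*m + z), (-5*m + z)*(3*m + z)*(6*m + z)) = -30*m^2 + m*z + z^2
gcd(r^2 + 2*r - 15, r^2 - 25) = r + 5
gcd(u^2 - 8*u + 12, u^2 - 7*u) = 1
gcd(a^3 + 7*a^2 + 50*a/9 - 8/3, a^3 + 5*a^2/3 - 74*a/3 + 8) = a^2 + 17*a/3 - 2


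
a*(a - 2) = a^2 - 2*a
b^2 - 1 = (b - 1)*(b + 1)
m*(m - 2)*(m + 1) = m^3 - m^2 - 2*m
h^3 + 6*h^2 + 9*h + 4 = (h + 1)^2*(h + 4)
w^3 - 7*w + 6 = (w - 2)*(w - 1)*(w + 3)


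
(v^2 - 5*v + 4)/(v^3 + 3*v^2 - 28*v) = (v - 1)/(v*(v + 7))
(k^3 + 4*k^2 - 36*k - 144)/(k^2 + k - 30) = (k^2 - 2*k - 24)/(k - 5)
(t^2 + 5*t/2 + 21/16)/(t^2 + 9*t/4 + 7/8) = (4*t + 3)/(2*(2*t + 1))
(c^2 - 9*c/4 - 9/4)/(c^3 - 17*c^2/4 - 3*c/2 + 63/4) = (4*c + 3)/(4*c^2 - 5*c - 21)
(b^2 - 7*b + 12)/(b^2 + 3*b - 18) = (b - 4)/(b + 6)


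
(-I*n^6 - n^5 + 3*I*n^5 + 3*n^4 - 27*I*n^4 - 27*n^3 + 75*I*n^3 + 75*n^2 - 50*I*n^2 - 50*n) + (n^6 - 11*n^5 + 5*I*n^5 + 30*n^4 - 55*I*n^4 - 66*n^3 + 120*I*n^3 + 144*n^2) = n^6 - I*n^6 - 12*n^5 + 8*I*n^5 + 33*n^4 - 82*I*n^4 - 93*n^3 + 195*I*n^3 + 219*n^2 - 50*I*n^2 - 50*n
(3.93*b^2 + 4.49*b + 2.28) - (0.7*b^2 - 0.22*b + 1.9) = 3.23*b^2 + 4.71*b + 0.38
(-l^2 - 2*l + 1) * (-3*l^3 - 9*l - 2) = 3*l^5 + 6*l^4 + 6*l^3 + 20*l^2 - 5*l - 2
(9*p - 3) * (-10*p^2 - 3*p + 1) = -90*p^3 + 3*p^2 + 18*p - 3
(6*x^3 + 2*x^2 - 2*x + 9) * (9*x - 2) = 54*x^4 + 6*x^3 - 22*x^2 + 85*x - 18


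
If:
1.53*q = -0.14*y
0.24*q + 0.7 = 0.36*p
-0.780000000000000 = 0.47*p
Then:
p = -1.66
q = -5.41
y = 59.08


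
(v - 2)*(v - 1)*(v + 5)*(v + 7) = v^4 + 9*v^3 + v^2 - 81*v + 70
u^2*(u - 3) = u^3 - 3*u^2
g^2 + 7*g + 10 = (g + 2)*(g + 5)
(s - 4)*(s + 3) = s^2 - s - 12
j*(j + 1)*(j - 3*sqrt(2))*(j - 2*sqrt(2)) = j^4 - 5*sqrt(2)*j^3 + j^3 - 5*sqrt(2)*j^2 + 12*j^2 + 12*j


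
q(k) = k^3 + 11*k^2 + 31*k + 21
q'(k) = 3*k^2 + 22*k + 31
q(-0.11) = 17.72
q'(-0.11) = 28.62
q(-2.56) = -3.05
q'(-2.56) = -5.66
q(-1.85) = -5.03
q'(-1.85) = 0.57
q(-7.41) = -11.59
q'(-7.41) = 32.70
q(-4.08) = 9.71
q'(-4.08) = -8.82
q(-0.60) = 6.14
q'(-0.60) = 18.88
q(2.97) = 236.30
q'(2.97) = 122.80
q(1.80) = 118.27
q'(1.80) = 80.32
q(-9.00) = -96.00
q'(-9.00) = 76.00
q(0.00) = 21.00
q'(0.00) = 31.00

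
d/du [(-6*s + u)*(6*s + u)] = 2*u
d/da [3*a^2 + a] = 6*a + 1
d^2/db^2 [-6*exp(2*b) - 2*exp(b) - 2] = (-24*exp(b) - 2)*exp(b)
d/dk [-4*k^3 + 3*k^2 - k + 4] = -12*k^2 + 6*k - 1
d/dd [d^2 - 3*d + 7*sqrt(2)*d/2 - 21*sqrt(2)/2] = 2*d - 3 + 7*sqrt(2)/2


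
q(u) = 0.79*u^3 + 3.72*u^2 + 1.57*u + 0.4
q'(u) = 2.37*u^2 + 7.44*u + 1.57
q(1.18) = 8.73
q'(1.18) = 13.65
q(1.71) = 17.91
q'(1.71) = 21.22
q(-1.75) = 4.81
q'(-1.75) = -4.19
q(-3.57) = 6.26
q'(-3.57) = 5.21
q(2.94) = 57.25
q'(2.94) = 43.93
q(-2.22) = 6.60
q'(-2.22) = -3.27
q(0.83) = 4.72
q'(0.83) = 9.38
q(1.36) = 11.40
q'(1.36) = 16.07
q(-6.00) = -45.74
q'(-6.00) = 42.25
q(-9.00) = -288.32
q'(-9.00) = 126.58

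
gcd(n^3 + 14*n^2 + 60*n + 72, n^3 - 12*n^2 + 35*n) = 1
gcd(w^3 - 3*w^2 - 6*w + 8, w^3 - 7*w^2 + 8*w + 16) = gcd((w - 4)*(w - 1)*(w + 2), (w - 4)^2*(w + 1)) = w - 4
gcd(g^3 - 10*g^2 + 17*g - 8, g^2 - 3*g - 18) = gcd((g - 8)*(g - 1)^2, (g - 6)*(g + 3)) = 1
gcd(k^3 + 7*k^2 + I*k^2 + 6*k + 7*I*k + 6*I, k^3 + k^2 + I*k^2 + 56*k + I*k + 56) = k + 1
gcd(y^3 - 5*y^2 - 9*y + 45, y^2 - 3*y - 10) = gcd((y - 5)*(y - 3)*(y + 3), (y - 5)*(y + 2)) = y - 5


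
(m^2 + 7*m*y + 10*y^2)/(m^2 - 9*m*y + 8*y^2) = (m^2 + 7*m*y + 10*y^2)/(m^2 - 9*m*y + 8*y^2)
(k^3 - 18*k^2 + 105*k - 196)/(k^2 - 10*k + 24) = (k^2 - 14*k + 49)/(k - 6)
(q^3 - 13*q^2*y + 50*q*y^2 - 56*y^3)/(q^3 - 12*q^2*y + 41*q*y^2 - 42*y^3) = (-q + 4*y)/(-q + 3*y)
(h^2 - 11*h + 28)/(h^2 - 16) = (h - 7)/(h + 4)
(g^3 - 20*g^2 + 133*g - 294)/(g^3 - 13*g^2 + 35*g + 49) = (g - 6)/(g + 1)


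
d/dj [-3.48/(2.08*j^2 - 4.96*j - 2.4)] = (14.4768*j - 17.2608)/(-2.08*j^2 + 4.96*j + 2.4)^2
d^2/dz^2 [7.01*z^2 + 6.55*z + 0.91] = 14.0200000000000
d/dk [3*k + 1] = 3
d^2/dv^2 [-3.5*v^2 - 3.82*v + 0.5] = -7.00000000000000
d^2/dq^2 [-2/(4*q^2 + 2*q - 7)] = 16*(4*q^2 + 2*q - (4*q + 1)^2 - 7)/(4*q^2 + 2*q - 7)^3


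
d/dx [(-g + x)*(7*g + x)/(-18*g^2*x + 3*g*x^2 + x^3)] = (2*x*(3*g + x)*(-18*g^2 + 3*g*x + x^2) + 3*(g - x)*(7*g + x)*(-6*g^2 + 2*g*x + x^2))/(x^2*(-18*g^2 + 3*g*x + x^2)^2)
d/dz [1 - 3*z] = -3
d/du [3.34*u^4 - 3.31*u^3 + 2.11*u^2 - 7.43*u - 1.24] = 13.36*u^3 - 9.93*u^2 + 4.22*u - 7.43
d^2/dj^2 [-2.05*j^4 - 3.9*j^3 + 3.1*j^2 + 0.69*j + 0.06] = -24.6*j^2 - 23.4*j + 6.2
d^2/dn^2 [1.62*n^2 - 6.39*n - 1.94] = 3.24000000000000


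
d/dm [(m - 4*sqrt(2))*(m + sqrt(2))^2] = 3*m^2 - 4*sqrt(2)*m - 14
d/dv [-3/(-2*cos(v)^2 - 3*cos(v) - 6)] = 3*(4*cos(v) + 3)*sin(v)/(3*cos(v) + cos(2*v) + 7)^2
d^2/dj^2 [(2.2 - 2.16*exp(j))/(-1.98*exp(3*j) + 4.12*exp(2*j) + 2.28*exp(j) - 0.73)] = (33.872256*exp(6*j) - 130.485168*exp(5*j) + 273.08304*exp(4*j) - 190.388368*exp(3*j) + 5.59965600000001*exp(2*j) - 34.308256*exp(j) - 2.510616)*exp(j)/(7.762392*exp(9*j) - 48.456144*exp(8*j) + 74.0124*exp(7*j) + 50.247116*exp(6*j) - 120.956688*exp(5*j) - 46.85136*exp(4*j) + 32.457042*exp(3*j) + 4.797852*exp(2*j) - 3.645036*exp(j) + 0.389017)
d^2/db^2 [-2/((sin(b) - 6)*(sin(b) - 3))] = 2*(4*sin(b)^4 - 27*sin(b)^3 + 3*sin(b)^2 + 216*sin(b) - 126)/((sin(b) - 6)^3*(sin(b) - 3)^3)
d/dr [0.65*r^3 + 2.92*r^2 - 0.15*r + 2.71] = 1.95*r^2 + 5.84*r - 0.15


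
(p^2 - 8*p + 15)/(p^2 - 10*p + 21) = (p - 5)/(p - 7)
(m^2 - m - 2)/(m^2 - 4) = (m + 1)/(m + 2)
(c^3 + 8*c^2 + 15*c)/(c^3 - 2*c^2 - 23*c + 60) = c*(c + 3)/(c^2 - 7*c + 12)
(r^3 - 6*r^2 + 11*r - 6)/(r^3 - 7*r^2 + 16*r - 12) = (r - 1)/(r - 2)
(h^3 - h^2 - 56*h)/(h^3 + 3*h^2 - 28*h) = (h - 8)/(h - 4)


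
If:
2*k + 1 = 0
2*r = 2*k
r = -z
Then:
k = -1/2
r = -1/2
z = 1/2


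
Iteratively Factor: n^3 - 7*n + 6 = (n - 2)*(n^2 + 2*n - 3) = (n - 2)*(n - 1)*(n + 3)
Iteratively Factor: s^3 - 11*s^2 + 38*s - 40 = (s - 2)*(s^2 - 9*s + 20) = (s - 4)*(s - 2)*(s - 5)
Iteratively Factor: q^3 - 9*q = (q + 3)*(q^2 - 3*q) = (q - 3)*(q + 3)*(q)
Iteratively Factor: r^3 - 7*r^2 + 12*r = (r)*(r^2 - 7*r + 12) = r*(r - 4)*(r - 3)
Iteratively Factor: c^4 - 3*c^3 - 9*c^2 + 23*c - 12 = (c - 1)*(c^3 - 2*c^2 - 11*c + 12) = (c - 1)*(c + 3)*(c^2 - 5*c + 4) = (c - 1)^2*(c + 3)*(c - 4)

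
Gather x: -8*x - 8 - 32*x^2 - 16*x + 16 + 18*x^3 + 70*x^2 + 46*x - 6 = 18*x^3 + 38*x^2 + 22*x + 2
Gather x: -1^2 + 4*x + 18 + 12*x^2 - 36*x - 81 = 12*x^2 - 32*x - 64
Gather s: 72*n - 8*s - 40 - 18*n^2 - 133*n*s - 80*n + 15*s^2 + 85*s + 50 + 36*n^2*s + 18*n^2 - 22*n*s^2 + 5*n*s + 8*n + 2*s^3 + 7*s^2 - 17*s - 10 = 2*s^3 + s^2*(22 - 22*n) + s*(36*n^2 - 128*n + 60)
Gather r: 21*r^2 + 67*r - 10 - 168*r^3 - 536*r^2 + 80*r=-168*r^3 - 515*r^2 + 147*r - 10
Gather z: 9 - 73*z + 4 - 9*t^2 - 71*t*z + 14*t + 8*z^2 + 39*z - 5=-9*t^2 + 14*t + 8*z^2 + z*(-71*t - 34) + 8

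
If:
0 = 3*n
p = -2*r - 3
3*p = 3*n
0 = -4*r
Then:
No Solution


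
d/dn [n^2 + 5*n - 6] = 2*n + 5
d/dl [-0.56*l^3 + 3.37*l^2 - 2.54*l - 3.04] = -1.68*l^2 + 6.74*l - 2.54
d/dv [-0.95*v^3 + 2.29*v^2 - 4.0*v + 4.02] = -2.85*v^2 + 4.58*v - 4.0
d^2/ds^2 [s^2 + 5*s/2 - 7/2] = 2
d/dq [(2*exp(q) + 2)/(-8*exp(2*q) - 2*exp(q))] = (4*exp(2*q) + 8*exp(q) + 1)*exp(-q)/(16*exp(2*q) + 8*exp(q) + 1)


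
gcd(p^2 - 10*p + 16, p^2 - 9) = 1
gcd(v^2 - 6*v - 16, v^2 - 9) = 1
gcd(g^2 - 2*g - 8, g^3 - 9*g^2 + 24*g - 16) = g - 4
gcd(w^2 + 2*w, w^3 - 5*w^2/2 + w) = w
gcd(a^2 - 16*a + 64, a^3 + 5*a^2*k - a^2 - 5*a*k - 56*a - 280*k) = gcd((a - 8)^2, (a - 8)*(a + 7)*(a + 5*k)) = a - 8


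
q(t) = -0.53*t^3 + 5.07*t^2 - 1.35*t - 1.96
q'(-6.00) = -119.43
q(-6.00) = 303.14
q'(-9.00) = -221.40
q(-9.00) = 807.23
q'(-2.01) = -28.16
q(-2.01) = 25.54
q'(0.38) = 2.27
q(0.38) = -1.77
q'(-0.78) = -10.23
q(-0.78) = 2.43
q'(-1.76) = -24.12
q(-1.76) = 19.01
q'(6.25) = -0.08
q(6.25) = 58.25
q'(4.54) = 11.91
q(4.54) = 46.82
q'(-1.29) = -17.08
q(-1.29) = 9.36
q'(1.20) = 8.53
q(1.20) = 2.80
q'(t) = -1.59*t^2 + 10.14*t - 1.35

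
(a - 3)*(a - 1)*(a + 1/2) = a^3 - 7*a^2/2 + a + 3/2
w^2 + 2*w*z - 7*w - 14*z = (w - 7)*(w + 2*z)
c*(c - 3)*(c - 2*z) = c^3 - 2*c^2*z - 3*c^2 + 6*c*z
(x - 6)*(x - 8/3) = x^2 - 26*x/3 + 16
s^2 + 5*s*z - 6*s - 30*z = (s - 6)*(s + 5*z)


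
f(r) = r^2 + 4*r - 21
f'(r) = 2*r + 4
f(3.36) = 3.73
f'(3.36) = 10.72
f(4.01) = 11.12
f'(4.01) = 12.02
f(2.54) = -4.39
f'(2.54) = 9.08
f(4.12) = 12.45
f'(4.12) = 12.24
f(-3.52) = -22.69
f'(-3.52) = -3.04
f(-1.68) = -24.90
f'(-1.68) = 0.64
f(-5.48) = -12.89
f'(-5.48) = -6.96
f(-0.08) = -21.31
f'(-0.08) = 3.84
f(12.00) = 171.00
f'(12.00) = 28.00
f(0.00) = -21.00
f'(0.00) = 4.00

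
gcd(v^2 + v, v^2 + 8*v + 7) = v + 1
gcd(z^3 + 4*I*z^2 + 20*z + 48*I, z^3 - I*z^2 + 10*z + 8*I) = z^2 - 2*I*z + 8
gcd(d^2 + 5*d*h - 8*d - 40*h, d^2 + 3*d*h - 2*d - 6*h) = 1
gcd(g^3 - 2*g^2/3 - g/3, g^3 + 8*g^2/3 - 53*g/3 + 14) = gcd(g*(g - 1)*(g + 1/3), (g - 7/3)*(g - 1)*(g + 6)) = g - 1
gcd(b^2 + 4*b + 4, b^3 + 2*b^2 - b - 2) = b + 2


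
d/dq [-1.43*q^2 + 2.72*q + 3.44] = 2.72 - 2.86*q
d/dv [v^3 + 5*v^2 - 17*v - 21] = 3*v^2 + 10*v - 17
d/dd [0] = 0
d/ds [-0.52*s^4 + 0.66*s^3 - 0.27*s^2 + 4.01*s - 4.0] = -2.08*s^3 + 1.98*s^2 - 0.54*s + 4.01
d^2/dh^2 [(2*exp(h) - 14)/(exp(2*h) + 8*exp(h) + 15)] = 2*(exp(4*h) - 36*exp(3*h) - 258*exp(2*h) - 148*exp(h) + 1065)*exp(h)/(exp(6*h) + 24*exp(5*h) + 237*exp(4*h) + 1232*exp(3*h) + 3555*exp(2*h) + 5400*exp(h) + 3375)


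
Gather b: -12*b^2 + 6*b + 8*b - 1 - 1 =-12*b^2 + 14*b - 2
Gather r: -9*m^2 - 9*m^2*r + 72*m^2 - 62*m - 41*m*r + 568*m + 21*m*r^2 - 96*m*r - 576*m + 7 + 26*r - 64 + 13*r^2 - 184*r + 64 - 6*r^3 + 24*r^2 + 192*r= 63*m^2 - 70*m - 6*r^3 + r^2*(21*m + 37) + r*(-9*m^2 - 137*m + 34) + 7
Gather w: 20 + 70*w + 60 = 70*w + 80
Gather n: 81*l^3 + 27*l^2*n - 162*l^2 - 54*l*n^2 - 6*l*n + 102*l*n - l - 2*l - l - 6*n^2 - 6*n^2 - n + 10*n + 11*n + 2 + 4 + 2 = 81*l^3 - 162*l^2 - 4*l + n^2*(-54*l - 12) + n*(27*l^2 + 96*l + 20) + 8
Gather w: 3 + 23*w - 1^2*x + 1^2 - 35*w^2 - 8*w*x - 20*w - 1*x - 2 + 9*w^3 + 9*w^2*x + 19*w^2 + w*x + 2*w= 9*w^3 + w^2*(9*x - 16) + w*(5 - 7*x) - 2*x + 2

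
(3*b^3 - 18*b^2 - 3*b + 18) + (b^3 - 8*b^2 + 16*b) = 4*b^3 - 26*b^2 + 13*b + 18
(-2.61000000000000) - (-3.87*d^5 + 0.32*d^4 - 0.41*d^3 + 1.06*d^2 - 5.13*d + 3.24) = 3.87*d^5 - 0.32*d^4 + 0.41*d^3 - 1.06*d^2 + 5.13*d - 5.85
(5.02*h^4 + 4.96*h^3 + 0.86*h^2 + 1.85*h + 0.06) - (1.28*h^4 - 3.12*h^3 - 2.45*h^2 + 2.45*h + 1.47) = 3.74*h^4 + 8.08*h^3 + 3.31*h^2 - 0.6*h - 1.41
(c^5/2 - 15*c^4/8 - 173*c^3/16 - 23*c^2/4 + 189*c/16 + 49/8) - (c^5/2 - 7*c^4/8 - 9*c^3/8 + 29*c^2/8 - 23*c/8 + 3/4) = -c^4 - 155*c^3/16 - 75*c^2/8 + 235*c/16 + 43/8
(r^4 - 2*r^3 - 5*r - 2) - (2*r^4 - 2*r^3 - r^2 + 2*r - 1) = -r^4 + r^2 - 7*r - 1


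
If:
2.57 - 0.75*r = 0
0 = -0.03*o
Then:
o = 0.00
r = 3.43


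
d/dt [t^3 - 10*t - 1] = 3*t^2 - 10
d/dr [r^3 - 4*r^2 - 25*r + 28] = 3*r^2 - 8*r - 25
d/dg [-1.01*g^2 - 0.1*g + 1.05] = -2.02*g - 0.1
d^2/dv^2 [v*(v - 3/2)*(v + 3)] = 6*v + 3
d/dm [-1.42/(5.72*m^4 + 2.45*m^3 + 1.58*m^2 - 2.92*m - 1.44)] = (32.4896*m^3 + 10.437*m^2 + 4.4872*m - 4.1464)/(5.72*m^4 + 2.45*m^3 + 1.58*m^2 - 2.92*m - 1.44)^2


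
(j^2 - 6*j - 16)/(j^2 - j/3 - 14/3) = 3*(j - 8)/(3*j - 7)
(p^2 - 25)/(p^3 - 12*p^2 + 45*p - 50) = (p + 5)/(p^2 - 7*p + 10)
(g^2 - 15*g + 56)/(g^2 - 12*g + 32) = (g - 7)/(g - 4)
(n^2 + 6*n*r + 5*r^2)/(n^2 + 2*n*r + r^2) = (n + 5*r)/(n + r)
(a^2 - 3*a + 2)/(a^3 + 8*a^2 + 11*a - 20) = (a - 2)/(a^2 + 9*a + 20)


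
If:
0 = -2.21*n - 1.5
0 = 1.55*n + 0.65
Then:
No Solution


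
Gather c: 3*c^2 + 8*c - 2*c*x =3*c^2 + c*(8 - 2*x)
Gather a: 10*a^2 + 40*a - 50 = 10*a^2 + 40*a - 50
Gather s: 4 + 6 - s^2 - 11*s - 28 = -s^2 - 11*s - 18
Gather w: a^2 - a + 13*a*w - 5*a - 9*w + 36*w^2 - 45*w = a^2 - 6*a + 36*w^2 + w*(13*a - 54)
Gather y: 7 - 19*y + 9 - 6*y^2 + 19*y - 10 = 6 - 6*y^2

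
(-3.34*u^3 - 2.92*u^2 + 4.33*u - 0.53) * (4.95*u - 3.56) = -16.533*u^4 - 2.5636*u^3 + 31.8287*u^2 - 18.0383*u + 1.8868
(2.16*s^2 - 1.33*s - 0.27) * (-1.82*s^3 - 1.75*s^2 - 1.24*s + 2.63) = -3.9312*s^5 - 1.3594*s^4 + 0.1405*s^3 + 7.8025*s^2 - 3.1631*s - 0.7101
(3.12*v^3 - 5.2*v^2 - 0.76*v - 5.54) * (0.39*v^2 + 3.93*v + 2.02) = 1.2168*v^5 + 10.2336*v^4 - 14.43*v^3 - 15.6514*v^2 - 23.3074*v - 11.1908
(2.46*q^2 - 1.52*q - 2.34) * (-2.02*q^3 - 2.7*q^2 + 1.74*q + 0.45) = -4.9692*q^5 - 3.5716*q^4 + 13.1112*q^3 + 4.7802*q^2 - 4.7556*q - 1.053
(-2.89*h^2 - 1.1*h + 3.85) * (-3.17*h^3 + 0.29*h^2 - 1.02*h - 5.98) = 9.1613*h^5 + 2.6489*h^4 - 9.5757*h^3 + 19.5207*h^2 + 2.651*h - 23.023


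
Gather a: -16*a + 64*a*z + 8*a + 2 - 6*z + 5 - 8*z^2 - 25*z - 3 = a*(64*z - 8) - 8*z^2 - 31*z + 4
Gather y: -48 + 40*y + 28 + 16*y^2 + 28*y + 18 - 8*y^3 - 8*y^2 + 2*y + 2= -8*y^3 + 8*y^2 + 70*y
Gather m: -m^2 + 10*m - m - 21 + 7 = -m^2 + 9*m - 14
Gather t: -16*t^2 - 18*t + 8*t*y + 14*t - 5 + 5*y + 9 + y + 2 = -16*t^2 + t*(8*y - 4) + 6*y + 6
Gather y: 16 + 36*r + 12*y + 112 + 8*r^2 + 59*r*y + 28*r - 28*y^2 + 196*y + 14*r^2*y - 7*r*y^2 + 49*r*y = 8*r^2 + 64*r + y^2*(-7*r - 28) + y*(14*r^2 + 108*r + 208) + 128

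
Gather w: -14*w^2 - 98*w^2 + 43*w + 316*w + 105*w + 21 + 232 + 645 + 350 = -112*w^2 + 464*w + 1248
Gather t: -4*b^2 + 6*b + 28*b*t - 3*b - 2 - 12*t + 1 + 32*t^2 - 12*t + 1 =-4*b^2 + 3*b + 32*t^2 + t*(28*b - 24)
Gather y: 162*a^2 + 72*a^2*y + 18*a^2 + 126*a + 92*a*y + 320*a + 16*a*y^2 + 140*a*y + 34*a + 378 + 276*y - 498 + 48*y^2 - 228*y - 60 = 180*a^2 + 480*a + y^2*(16*a + 48) + y*(72*a^2 + 232*a + 48) - 180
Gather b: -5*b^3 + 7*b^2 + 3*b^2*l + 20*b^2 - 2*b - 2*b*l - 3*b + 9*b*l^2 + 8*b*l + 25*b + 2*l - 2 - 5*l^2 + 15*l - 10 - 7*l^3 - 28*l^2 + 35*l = -5*b^3 + b^2*(3*l + 27) + b*(9*l^2 + 6*l + 20) - 7*l^3 - 33*l^2 + 52*l - 12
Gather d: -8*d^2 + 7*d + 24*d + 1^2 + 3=-8*d^2 + 31*d + 4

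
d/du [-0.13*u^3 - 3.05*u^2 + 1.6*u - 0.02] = -0.39*u^2 - 6.1*u + 1.6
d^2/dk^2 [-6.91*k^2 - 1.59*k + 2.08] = -13.8200000000000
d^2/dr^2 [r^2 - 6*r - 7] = 2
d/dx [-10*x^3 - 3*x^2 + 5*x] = -30*x^2 - 6*x + 5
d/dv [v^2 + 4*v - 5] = 2*v + 4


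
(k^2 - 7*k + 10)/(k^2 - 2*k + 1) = (k^2 - 7*k + 10)/(k^2 - 2*k + 1)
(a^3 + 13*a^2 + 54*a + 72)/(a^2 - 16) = (a^2 + 9*a + 18)/(a - 4)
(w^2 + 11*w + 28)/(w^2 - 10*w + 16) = (w^2 + 11*w + 28)/(w^2 - 10*w + 16)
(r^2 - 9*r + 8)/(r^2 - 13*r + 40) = (r - 1)/(r - 5)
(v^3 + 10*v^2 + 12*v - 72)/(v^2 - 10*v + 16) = (v^2 + 12*v + 36)/(v - 8)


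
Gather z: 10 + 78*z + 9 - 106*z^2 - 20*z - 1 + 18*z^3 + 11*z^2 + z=18*z^3 - 95*z^2 + 59*z + 18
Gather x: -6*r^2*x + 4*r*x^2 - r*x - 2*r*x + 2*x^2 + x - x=x^2*(4*r + 2) + x*(-6*r^2 - 3*r)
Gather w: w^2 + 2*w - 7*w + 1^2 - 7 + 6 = w^2 - 5*w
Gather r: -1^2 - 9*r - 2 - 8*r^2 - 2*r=-8*r^2 - 11*r - 3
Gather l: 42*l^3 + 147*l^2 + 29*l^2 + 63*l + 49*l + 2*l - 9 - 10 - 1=42*l^3 + 176*l^2 + 114*l - 20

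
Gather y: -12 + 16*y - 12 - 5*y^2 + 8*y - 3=-5*y^2 + 24*y - 27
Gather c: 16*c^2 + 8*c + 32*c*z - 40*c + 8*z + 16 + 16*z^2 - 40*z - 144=16*c^2 + c*(32*z - 32) + 16*z^2 - 32*z - 128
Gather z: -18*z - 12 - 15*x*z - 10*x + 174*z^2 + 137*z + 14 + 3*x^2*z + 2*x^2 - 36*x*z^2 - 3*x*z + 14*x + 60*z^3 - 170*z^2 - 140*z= 2*x^2 + 4*x + 60*z^3 + z^2*(4 - 36*x) + z*(3*x^2 - 18*x - 21) + 2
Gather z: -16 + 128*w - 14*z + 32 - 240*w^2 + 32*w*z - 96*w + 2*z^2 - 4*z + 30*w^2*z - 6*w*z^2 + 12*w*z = -240*w^2 + 32*w + z^2*(2 - 6*w) + z*(30*w^2 + 44*w - 18) + 16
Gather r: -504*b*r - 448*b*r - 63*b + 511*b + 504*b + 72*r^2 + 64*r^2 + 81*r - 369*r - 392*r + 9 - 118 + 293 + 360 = 952*b + 136*r^2 + r*(-952*b - 680) + 544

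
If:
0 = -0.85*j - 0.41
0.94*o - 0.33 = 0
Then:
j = -0.48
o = 0.35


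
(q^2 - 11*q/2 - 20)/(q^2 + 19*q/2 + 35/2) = (q - 8)/(q + 7)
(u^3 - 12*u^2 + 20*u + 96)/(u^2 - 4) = (u^2 - 14*u + 48)/(u - 2)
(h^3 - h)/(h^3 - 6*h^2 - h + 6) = h/(h - 6)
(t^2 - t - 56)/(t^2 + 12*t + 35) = (t - 8)/(t + 5)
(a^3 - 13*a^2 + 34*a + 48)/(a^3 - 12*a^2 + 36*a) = (a^2 - 7*a - 8)/(a*(a - 6))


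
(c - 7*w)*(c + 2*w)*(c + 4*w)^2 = c^4 + 3*c^3*w - 38*c^2*w^2 - 192*c*w^3 - 224*w^4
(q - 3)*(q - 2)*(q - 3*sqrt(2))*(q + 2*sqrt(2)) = q^4 - 5*q^3 - sqrt(2)*q^3 - 6*q^2 + 5*sqrt(2)*q^2 - 6*sqrt(2)*q + 60*q - 72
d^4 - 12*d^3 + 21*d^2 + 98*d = d*(d - 7)^2*(d + 2)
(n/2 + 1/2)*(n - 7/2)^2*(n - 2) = n^4/2 - 4*n^3 + 69*n^2/8 + 7*n/8 - 49/4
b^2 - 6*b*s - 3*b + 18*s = (b - 3)*(b - 6*s)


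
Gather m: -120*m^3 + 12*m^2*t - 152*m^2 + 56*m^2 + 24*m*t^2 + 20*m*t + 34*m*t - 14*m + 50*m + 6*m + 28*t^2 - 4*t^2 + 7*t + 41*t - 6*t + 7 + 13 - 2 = -120*m^3 + m^2*(12*t - 96) + m*(24*t^2 + 54*t + 42) + 24*t^2 + 42*t + 18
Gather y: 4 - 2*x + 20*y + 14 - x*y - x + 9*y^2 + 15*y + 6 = -3*x + 9*y^2 + y*(35 - x) + 24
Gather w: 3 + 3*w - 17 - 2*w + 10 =w - 4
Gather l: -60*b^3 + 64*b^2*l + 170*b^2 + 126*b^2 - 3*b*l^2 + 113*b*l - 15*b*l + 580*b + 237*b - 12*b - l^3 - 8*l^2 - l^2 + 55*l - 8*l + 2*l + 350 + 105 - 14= -60*b^3 + 296*b^2 + 805*b - l^3 + l^2*(-3*b - 9) + l*(64*b^2 + 98*b + 49) + 441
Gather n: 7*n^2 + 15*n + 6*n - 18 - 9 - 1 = 7*n^2 + 21*n - 28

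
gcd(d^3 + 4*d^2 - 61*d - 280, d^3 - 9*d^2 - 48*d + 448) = d^2 - d - 56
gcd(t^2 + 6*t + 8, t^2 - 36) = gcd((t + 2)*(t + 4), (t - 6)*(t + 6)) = 1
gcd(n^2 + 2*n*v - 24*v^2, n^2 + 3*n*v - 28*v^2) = -n + 4*v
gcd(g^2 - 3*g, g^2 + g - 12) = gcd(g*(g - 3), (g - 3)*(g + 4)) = g - 3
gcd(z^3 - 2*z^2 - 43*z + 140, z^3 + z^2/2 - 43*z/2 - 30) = z - 5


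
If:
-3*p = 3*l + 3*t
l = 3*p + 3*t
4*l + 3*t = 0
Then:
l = 0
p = 0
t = 0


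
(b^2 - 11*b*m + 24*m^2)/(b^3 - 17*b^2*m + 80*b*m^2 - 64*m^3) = (b - 3*m)/(b^2 - 9*b*m + 8*m^2)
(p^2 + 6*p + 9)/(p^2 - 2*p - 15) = (p + 3)/(p - 5)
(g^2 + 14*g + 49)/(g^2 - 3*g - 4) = (g^2 + 14*g + 49)/(g^2 - 3*g - 4)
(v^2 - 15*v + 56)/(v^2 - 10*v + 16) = (v - 7)/(v - 2)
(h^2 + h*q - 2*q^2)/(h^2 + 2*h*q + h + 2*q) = (h - q)/(h + 1)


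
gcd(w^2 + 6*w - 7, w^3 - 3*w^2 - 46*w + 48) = w - 1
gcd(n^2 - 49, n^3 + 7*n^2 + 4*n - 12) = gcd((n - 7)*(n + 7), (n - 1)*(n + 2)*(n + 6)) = 1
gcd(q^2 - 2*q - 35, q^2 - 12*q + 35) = q - 7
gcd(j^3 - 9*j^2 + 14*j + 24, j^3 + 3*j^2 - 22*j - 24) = j^2 - 3*j - 4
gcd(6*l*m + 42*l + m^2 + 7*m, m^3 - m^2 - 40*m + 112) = m + 7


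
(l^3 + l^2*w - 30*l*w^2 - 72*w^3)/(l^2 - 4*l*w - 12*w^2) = (l^2 + 7*l*w + 12*w^2)/(l + 2*w)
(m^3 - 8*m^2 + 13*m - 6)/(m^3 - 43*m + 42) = (m - 1)/(m + 7)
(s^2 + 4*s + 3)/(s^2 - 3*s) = (s^2 + 4*s + 3)/(s*(s - 3))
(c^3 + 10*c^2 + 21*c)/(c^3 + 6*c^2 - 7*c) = (c + 3)/(c - 1)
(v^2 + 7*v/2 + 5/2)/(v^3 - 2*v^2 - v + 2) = (v + 5/2)/(v^2 - 3*v + 2)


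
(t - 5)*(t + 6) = t^2 + t - 30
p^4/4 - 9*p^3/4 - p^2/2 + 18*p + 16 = (p/2 + 1/2)*(p/2 + 1)*(p - 8)*(p - 4)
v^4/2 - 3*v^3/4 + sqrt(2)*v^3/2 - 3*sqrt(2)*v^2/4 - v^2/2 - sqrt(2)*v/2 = v*(v/2 + sqrt(2)/2)*(v - 2)*(v + 1/2)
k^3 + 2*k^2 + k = k*(k + 1)^2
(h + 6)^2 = h^2 + 12*h + 36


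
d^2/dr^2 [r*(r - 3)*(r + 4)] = 6*r + 2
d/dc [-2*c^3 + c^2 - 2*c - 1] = -6*c^2 + 2*c - 2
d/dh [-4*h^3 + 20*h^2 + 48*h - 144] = -12*h^2 + 40*h + 48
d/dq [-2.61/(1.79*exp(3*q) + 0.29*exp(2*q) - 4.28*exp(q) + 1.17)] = (14.0157*exp(2*q) + 1.5138*exp(q) - 11.1708)*exp(q)/(1.79*exp(3*q) + 0.29*exp(2*q) - 4.28*exp(q) + 1.17)^2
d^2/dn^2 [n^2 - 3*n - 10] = 2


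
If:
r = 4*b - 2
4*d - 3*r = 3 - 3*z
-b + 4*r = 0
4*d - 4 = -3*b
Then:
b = 8/15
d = 3/5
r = 2/15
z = 1/3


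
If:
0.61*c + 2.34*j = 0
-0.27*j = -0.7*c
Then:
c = 0.00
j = 0.00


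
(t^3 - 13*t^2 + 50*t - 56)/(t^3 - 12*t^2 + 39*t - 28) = (t - 2)/(t - 1)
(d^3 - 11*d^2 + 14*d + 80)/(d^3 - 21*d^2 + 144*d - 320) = (d + 2)/(d - 8)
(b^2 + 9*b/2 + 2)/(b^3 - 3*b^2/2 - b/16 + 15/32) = 16*(b + 4)/(16*b^2 - 32*b + 15)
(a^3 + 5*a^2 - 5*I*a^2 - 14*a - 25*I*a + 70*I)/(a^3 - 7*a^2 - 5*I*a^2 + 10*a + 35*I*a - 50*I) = (a + 7)/(a - 5)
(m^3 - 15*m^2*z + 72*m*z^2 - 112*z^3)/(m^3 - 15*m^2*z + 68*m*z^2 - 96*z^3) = (m^2 - 11*m*z + 28*z^2)/(m^2 - 11*m*z + 24*z^2)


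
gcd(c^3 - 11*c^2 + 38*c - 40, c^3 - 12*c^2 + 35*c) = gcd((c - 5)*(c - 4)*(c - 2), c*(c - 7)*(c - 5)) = c - 5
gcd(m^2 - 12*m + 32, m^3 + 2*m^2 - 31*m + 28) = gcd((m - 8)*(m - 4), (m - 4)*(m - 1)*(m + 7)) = m - 4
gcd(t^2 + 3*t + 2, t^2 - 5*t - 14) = t + 2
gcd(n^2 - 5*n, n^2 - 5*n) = n^2 - 5*n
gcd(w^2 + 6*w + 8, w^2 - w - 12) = 1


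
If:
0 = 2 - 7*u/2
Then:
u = 4/7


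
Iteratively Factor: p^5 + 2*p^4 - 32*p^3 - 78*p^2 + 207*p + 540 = (p + 4)*(p^4 - 2*p^3 - 24*p^2 + 18*p + 135) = (p + 3)*(p + 4)*(p^3 - 5*p^2 - 9*p + 45) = (p - 5)*(p + 3)*(p + 4)*(p^2 - 9) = (p - 5)*(p - 3)*(p + 3)*(p + 4)*(p + 3)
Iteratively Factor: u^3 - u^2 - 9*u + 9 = (u - 3)*(u^2 + 2*u - 3) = (u - 3)*(u + 3)*(u - 1)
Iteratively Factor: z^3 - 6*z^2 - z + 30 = (z - 3)*(z^2 - 3*z - 10) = (z - 5)*(z - 3)*(z + 2)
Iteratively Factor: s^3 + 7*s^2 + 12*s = (s + 4)*(s^2 + 3*s) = (s + 3)*(s + 4)*(s)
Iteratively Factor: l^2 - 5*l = (l)*(l - 5)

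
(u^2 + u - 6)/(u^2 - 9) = (u - 2)/(u - 3)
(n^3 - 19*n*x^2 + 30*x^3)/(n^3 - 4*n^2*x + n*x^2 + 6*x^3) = (n + 5*x)/(n + x)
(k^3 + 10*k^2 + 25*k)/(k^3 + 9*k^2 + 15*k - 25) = k/(k - 1)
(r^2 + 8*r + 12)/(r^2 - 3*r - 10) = (r + 6)/(r - 5)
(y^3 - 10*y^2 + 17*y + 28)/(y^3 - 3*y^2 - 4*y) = (y - 7)/y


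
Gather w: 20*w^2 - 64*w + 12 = 20*w^2 - 64*w + 12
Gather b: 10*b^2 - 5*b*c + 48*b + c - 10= 10*b^2 + b*(48 - 5*c) + c - 10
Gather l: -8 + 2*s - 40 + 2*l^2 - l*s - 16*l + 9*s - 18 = 2*l^2 + l*(-s - 16) + 11*s - 66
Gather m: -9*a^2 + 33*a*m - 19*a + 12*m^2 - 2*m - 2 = -9*a^2 - 19*a + 12*m^2 + m*(33*a - 2) - 2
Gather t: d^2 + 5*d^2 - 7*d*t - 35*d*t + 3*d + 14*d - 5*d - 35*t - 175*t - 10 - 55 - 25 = 6*d^2 + 12*d + t*(-42*d - 210) - 90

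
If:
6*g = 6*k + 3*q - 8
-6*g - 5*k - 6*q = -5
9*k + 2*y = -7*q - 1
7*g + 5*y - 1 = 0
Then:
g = 641/87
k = 595/29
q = -2056/87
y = -880/87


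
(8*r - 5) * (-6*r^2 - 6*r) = -48*r^3 - 18*r^2 + 30*r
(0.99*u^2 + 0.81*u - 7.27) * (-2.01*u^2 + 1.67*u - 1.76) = -1.9899*u^4 + 0.0252000000000001*u^3 + 14.223*u^2 - 13.5665*u + 12.7952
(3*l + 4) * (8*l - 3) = 24*l^2 + 23*l - 12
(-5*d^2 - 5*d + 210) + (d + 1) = -5*d^2 - 4*d + 211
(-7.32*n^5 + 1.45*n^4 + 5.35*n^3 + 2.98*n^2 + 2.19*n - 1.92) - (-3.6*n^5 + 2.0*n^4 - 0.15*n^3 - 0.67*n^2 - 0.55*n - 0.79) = -3.72*n^5 - 0.55*n^4 + 5.5*n^3 + 3.65*n^2 + 2.74*n - 1.13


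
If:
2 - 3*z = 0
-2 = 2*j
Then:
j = -1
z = 2/3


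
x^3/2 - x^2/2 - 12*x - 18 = (x/2 + 1)*(x - 6)*(x + 3)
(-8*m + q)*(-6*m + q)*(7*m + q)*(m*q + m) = 336*m^4*q + 336*m^4 - 50*m^3*q^2 - 50*m^3*q - 7*m^2*q^3 - 7*m^2*q^2 + m*q^4 + m*q^3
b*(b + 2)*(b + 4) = b^3 + 6*b^2 + 8*b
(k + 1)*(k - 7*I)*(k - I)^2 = k^4 + k^3 - 9*I*k^3 - 15*k^2 - 9*I*k^2 - 15*k + 7*I*k + 7*I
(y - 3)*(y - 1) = y^2 - 4*y + 3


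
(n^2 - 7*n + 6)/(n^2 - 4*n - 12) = (n - 1)/(n + 2)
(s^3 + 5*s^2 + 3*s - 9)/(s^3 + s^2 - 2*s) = (s^2 + 6*s + 9)/(s*(s + 2))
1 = 1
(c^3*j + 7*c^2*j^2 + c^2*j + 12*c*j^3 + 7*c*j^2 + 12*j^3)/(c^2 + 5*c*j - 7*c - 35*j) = j*(c^3 + 7*c^2*j + c^2 + 12*c*j^2 + 7*c*j + 12*j^2)/(c^2 + 5*c*j - 7*c - 35*j)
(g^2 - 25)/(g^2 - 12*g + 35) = (g + 5)/(g - 7)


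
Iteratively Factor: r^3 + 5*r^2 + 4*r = (r + 4)*(r^2 + r) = (r + 1)*(r + 4)*(r)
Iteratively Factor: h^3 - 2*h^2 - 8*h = (h + 2)*(h^2 - 4*h) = (h - 4)*(h + 2)*(h)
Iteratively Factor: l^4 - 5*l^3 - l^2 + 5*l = (l - 5)*(l^3 - l) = l*(l - 5)*(l^2 - 1) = l*(l - 5)*(l - 1)*(l + 1)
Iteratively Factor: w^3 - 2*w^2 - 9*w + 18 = (w + 3)*(w^2 - 5*w + 6) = (w - 2)*(w + 3)*(w - 3)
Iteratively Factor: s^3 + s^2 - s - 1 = (s - 1)*(s^2 + 2*s + 1) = (s - 1)*(s + 1)*(s + 1)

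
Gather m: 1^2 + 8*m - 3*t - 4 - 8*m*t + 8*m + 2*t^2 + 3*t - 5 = m*(16 - 8*t) + 2*t^2 - 8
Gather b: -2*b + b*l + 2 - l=b*(l - 2) - l + 2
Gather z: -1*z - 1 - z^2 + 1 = -z^2 - z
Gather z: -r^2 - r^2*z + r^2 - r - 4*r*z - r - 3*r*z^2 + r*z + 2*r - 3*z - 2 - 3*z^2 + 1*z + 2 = z^2*(-3*r - 3) + z*(-r^2 - 3*r - 2)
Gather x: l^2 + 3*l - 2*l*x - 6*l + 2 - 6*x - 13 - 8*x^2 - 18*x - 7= l^2 - 3*l - 8*x^2 + x*(-2*l - 24) - 18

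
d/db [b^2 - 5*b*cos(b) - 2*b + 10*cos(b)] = 5*b*sin(b) + 2*b - 10*sin(b) - 5*cos(b) - 2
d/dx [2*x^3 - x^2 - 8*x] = 6*x^2 - 2*x - 8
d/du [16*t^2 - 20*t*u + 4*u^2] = -20*t + 8*u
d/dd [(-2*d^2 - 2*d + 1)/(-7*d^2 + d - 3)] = (-16*d^2 + 26*d + 5)/(49*d^4 - 14*d^3 + 43*d^2 - 6*d + 9)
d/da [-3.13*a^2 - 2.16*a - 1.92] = -6.26*a - 2.16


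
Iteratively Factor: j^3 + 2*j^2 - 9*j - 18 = (j + 2)*(j^2 - 9) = (j - 3)*(j + 2)*(j + 3)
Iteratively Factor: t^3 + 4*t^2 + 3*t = (t + 1)*(t^2 + 3*t) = (t + 1)*(t + 3)*(t)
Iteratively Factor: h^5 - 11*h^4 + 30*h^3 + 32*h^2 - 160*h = (h + 2)*(h^4 - 13*h^3 + 56*h^2 - 80*h) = (h - 5)*(h + 2)*(h^3 - 8*h^2 + 16*h) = (h - 5)*(h - 4)*(h + 2)*(h^2 - 4*h) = (h - 5)*(h - 4)^2*(h + 2)*(h)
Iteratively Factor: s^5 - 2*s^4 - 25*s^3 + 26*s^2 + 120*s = (s)*(s^4 - 2*s^3 - 25*s^2 + 26*s + 120) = s*(s - 5)*(s^3 + 3*s^2 - 10*s - 24) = s*(s - 5)*(s + 4)*(s^2 - s - 6) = s*(s - 5)*(s - 3)*(s + 4)*(s + 2)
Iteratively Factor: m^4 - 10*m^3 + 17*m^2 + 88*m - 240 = (m - 4)*(m^3 - 6*m^2 - 7*m + 60) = (m - 4)^2*(m^2 - 2*m - 15) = (m - 4)^2*(m + 3)*(m - 5)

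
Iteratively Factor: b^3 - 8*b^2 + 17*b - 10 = (b - 1)*(b^2 - 7*b + 10) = (b - 2)*(b - 1)*(b - 5)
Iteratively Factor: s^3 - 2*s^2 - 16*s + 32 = (s + 4)*(s^2 - 6*s + 8) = (s - 2)*(s + 4)*(s - 4)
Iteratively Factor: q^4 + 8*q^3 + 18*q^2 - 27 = (q + 3)*(q^3 + 5*q^2 + 3*q - 9) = (q + 3)^2*(q^2 + 2*q - 3) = (q - 1)*(q + 3)^2*(q + 3)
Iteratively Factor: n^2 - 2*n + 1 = (n - 1)*(n - 1)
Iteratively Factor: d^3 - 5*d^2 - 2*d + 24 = (d - 3)*(d^2 - 2*d - 8) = (d - 4)*(d - 3)*(d + 2)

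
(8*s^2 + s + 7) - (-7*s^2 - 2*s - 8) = 15*s^2 + 3*s + 15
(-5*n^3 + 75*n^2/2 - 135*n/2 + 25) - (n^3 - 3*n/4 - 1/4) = -6*n^3 + 75*n^2/2 - 267*n/4 + 101/4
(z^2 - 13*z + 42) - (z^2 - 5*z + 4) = 38 - 8*z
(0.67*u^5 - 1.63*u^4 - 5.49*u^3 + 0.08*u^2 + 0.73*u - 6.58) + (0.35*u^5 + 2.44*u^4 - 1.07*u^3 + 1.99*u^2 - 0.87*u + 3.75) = 1.02*u^5 + 0.81*u^4 - 6.56*u^3 + 2.07*u^2 - 0.14*u - 2.83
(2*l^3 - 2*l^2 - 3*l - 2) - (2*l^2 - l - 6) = 2*l^3 - 4*l^2 - 2*l + 4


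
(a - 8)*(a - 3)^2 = a^3 - 14*a^2 + 57*a - 72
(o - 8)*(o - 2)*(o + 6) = o^3 - 4*o^2 - 44*o + 96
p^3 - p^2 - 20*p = p*(p - 5)*(p + 4)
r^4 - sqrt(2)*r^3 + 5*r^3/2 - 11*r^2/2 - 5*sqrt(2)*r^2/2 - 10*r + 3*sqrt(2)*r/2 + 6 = (r - 1/2)*(r + 3)*(r - 2*sqrt(2))*(r + sqrt(2))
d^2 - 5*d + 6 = (d - 3)*(d - 2)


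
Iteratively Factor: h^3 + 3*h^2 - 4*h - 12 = (h + 3)*(h^2 - 4) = (h - 2)*(h + 3)*(h + 2)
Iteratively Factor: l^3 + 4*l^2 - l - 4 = (l - 1)*(l^2 + 5*l + 4) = (l - 1)*(l + 1)*(l + 4)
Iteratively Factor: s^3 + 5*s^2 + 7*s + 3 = (s + 1)*(s^2 + 4*s + 3) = (s + 1)*(s + 3)*(s + 1)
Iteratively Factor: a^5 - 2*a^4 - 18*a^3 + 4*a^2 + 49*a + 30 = (a + 1)*(a^4 - 3*a^3 - 15*a^2 + 19*a + 30) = (a + 1)^2*(a^3 - 4*a^2 - 11*a + 30) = (a - 5)*(a + 1)^2*(a^2 + a - 6) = (a - 5)*(a + 1)^2*(a + 3)*(a - 2)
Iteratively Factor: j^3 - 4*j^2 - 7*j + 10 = (j - 1)*(j^2 - 3*j - 10) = (j - 1)*(j + 2)*(j - 5)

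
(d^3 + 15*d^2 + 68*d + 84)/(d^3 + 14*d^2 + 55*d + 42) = (d + 2)/(d + 1)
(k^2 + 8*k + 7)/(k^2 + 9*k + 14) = (k + 1)/(k + 2)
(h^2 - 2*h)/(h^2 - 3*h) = (h - 2)/(h - 3)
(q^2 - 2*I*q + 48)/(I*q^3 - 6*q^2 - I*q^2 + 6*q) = (-I*q - 8)/(q*(q - 1))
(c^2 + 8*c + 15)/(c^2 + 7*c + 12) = (c + 5)/(c + 4)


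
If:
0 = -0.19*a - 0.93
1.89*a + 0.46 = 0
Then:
No Solution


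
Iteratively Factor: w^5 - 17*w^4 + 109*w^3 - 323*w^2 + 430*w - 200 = (w - 5)*(w^4 - 12*w^3 + 49*w^2 - 78*w + 40) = (w - 5)*(w - 1)*(w^3 - 11*w^2 + 38*w - 40) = (w - 5)*(w - 4)*(w - 1)*(w^2 - 7*w + 10) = (w - 5)*(w - 4)*(w - 2)*(w - 1)*(w - 5)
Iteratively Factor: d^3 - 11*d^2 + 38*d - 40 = (d - 5)*(d^2 - 6*d + 8) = (d - 5)*(d - 4)*(d - 2)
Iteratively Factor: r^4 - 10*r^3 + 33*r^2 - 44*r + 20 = (r - 2)*(r^3 - 8*r^2 + 17*r - 10) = (r - 5)*(r - 2)*(r^2 - 3*r + 2) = (r - 5)*(r - 2)^2*(r - 1)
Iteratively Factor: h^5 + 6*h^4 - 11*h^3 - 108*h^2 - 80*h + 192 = (h + 4)*(h^4 + 2*h^3 - 19*h^2 - 32*h + 48) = (h + 4)^2*(h^3 - 2*h^2 - 11*h + 12) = (h + 3)*(h + 4)^2*(h^2 - 5*h + 4) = (h - 1)*(h + 3)*(h + 4)^2*(h - 4)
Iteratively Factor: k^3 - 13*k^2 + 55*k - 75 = (k - 5)*(k^2 - 8*k + 15) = (k - 5)*(k - 3)*(k - 5)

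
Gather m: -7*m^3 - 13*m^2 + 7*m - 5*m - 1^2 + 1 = -7*m^3 - 13*m^2 + 2*m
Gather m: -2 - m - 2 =-m - 4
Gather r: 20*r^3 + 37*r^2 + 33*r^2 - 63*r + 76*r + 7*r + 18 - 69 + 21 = 20*r^3 + 70*r^2 + 20*r - 30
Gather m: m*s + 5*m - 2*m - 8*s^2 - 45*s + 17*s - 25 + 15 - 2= m*(s + 3) - 8*s^2 - 28*s - 12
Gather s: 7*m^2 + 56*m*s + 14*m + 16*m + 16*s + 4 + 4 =7*m^2 + 30*m + s*(56*m + 16) + 8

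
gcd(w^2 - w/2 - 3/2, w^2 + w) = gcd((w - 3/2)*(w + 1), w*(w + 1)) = w + 1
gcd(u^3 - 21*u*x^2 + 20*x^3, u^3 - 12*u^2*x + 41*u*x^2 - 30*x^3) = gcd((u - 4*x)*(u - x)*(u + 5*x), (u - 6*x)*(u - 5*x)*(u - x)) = -u + x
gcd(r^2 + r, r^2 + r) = r^2 + r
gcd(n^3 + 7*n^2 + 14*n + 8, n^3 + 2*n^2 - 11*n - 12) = n^2 + 5*n + 4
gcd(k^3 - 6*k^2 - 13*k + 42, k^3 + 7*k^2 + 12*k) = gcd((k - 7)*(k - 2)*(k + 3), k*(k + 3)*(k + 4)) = k + 3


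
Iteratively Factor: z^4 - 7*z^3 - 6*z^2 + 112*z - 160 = (z + 4)*(z^3 - 11*z^2 + 38*z - 40) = (z - 2)*(z + 4)*(z^2 - 9*z + 20) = (z - 4)*(z - 2)*(z + 4)*(z - 5)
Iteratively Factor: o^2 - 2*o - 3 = (o - 3)*(o + 1)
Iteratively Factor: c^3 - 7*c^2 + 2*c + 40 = (c - 4)*(c^2 - 3*c - 10) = (c - 5)*(c - 4)*(c + 2)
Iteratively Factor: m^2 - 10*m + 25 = (m - 5)*(m - 5)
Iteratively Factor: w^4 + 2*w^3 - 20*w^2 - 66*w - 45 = (w + 1)*(w^3 + w^2 - 21*w - 45) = (w + 1)*(w + 3)*(w^2 - 2*w - 15) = (w + 1)*(w + 3)^2*(w - 5)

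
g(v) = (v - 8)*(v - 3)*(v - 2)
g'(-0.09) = 48.36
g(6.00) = -24.00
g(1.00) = -14.00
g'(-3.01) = 151.44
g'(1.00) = 23.00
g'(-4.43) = 220.05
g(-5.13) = -761.11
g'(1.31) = 17.09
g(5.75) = -23.20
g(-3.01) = -331.51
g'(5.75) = -4.31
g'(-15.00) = 1111.00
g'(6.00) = -2.00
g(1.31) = -7.80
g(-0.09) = -52.25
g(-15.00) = -7038.00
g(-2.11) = -212.33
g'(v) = (v - 8)*(v - 3) + (v - 8)*(v - 2) + (v - 3)*(v - 2) = 3*v^2 - 26*v + 46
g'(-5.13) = 258.33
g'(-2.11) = 114.22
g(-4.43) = -593.84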